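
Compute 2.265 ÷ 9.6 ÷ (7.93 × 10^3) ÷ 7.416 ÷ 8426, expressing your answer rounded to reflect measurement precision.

4.8 × 10^-10

2.265 ÷ 9.6 ÷ (7.93 × 10^3) ÷ 7.416 ÷ 8426 = 4.76137744208 × 10^-10…
Multiplication/division keeps the fewest significant figures: 2.265 → 4 s.f., 9.6 → 2 s.f., 7.93 × 10^3 → 3 s.f., 7.416 → 4 s.f., 8426 → 4 s.f.; limit is 2.
Rounded to 2 significant figures: 4.8 × 10^-10.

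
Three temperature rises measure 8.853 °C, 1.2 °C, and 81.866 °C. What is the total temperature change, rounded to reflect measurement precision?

8.853 °C + 1.2 °C + 81.866 °C = 91.919 °C.
Addition/subtraction keeps the fewest decimal places: 8.853 → 3 decimal places, 1.2 → 1 decimal place, 81.866 → 3 decimal places; limit is 1.
Rounded to 1 decimal place: 91.9 °C.

91.9 °C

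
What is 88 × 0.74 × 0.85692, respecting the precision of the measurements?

56

88 × 0.74 × 0.85692 = 55.8026304
Multiplication/division keeps the fewest significant figures: 88 → 2 s.f., 0.74 → 2 s.f., 0.85692 → 5 s.f.; limit is 2.
Rounded to 2 significant figures: 56.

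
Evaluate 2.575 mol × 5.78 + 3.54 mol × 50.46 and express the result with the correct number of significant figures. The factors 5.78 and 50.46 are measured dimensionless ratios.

2.575 × 5.78 = 14.8835 → 14.9 mol (3 s.f., last digit at the 10^-1 place).
3.54 × 50.46 = 178.6284 → 179 mol (3 s.f., last digit at the 10^0 place).
Sum: 193.5119 mol; keep the coarser place, 10^0.
Result: 1.94 × 10² mol.

1.94 × 10² mol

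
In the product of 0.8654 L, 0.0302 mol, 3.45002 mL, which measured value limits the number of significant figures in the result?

0.8654 L → 4 s.f.; 0.0302 mol → 3 s.f.; 3.45002 mL → 6 s.f.
The fewest is 3 significant figures, from 0.0302 mol.

0.0302 mol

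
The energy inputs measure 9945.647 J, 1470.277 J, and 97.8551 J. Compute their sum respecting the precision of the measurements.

9945.647 J + 1470.277 J + 97.8551 J = 11513.7791 J.
Addition/subtraction keeps the fewest decimal places: 9945.647 → 3 decimal places, 1470.277 → 3 decimal places, 97.8551 → 4 decimal places; limit is 3.
Rounded to 3 decimal places: 11513.779 J.

11513.779 J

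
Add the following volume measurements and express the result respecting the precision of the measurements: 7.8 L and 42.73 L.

50.5 L

7.8 L + 42.73 L = 50.53 L.
Addition/subtraction keeps the fewest decimal places: 7.8 → 1 decimal place, 42.73 → 2 decimal places; limit is 1.
Rounded to 1 decimal place: 50.5 L.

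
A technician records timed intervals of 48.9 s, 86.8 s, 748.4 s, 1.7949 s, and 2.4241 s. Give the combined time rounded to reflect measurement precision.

888.3 s

48.9 s + 86.8 s + 748.4 s + 1.7949 s + 2.4241 s = 888.3190 s.
Addition/subtraction keeps the fewest decimal places: 48.9 → 1 decimal place, 86.8 → 1 decimal place, 748.4 → 1 decimal place, 1.7949 → 4 decimal places, 2.4241 → 4 decimal places; limit is 1.
Rounded to 1 decimal place: 888.3 s.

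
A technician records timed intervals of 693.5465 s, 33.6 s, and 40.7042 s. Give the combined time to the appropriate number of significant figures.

767.9 s

693.5465 s + 33.6 s + 40.7042 s = 767.8507 s.
Addition/subtraction keeps the fewest decimal places: 693.5465 → 4 decimal places, 33.6 → 1 decimal place, 40.7042 → 4 decimal places; limit is 1.
Rounded to 1 decimal place: 767.9 s.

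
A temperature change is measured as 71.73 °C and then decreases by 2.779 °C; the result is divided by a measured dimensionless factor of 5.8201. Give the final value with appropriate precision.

71.73 °C − 2.779 °C = 68.951 °C; the difference is limited to 2 decimal places (4 s.f.).
Carrying full precision, 68.951 ÷ 5.8201 = 11.8470473016… °C; 5.8201 has 5 s.f., so the result keeps min(4, 5) = 4 s.f.
Rounded to 4 significant figures: 11.85 °C.

11.85 °C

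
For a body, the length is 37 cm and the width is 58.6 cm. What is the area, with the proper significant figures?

area = 37 cm × 58.6 cm = 2168.2 cm².
37 has 2 significant figures; 58.6 has 3.
Division/multiplication keeps the fewest: 2 significant figures.
Rounded: 2.2 × 10^3 cm².

2.2 × 10^3 cm²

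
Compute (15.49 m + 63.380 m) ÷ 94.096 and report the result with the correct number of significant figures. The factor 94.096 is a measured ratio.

0.8382 m

15.49 m + 63.380 m = 78.870 m; the sum is limited to 2 decimal places (4 s.f.).
Carrying full precision, 78.870 ÷ 94.096 = 0.838186532903… m; 94.096 has 5 s.f., so the result keeps min(4, 5) = 4 s.f.
Rounded to 4 significant figures: 0.8382 m.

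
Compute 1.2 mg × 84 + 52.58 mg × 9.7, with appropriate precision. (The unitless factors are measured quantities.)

6.1 × 10^2 mg

1.2 × 84 = 100.8 → 1.0 × 10^2 mg (2 s.f., last digit at the 10^1 place).
52.58 × 9.7 = 510.026 → 5.1 × 10^2 mg (2 s.f., last digit at the 10^1 place).
Sum: 610.826 mg; keep the coarser place, 10^1.
Result: 6.1 × 10^2 mg.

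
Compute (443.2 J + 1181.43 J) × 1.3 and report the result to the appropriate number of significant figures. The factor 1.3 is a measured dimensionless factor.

2.1 × 10³ J

443.2 J + 1181.43 J = 1624.63 J; the sum is limited to 1 decimal place (5 s.f.).
Carrying full precision, 1624.63 × 1.3 = 2112.019 J; 1.3 has 2 s.f., so the result keeps min(5, 2) = 2 s.f.
Rounded to 2 significant figures: 2.1 × 10³ J.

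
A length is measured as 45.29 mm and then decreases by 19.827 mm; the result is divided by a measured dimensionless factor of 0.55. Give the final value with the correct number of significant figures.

45.29 mm − 19.827 mm = 25.463 mm; the difference is limited to 2 decimal places (4 s.f.).
Carrying full precision, 25.463 ÷ 0.55 = 46.2963636364… mm; 0.55 has 2 s.f., so the result keeps min(4, 2) = 2 s.f.
Rounded to 2 significant figures: 46 mm.

46 mm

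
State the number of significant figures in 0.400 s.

0.400: leading zeros are not significant; trailing zeros after a decimal point are significant.

3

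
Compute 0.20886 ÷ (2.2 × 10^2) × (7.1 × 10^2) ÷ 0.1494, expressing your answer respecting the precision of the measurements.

0.20886 ÷ (2.2 × 10^2) × (7.1 × 10^2) ÷ 0.1494 = 4.51170135086…
Multiplication/division keeps the fewest significant figures: 0.20886 → 5 s.f., 2.2 × 10^2 → 2 s.f., 7.1 × 10^2 → 2 s.f., 0.1494 → 4 s.f.; limit is 2.
Rounded to 2 significant figures: 4.5.

4.5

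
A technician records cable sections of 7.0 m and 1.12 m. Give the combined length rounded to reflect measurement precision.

8.1 m

7.0 m + 1.12 m = 8.12 m.
Addition/subtraction keeps the fewest decimal places: 7.0 → 1 decimal place, 1.12 → 2 decimal places; limit is 1.
Rounded to 1 decimal place: 8.1 m.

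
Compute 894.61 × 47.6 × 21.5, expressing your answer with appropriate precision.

9.16 × 10^5

894.61 × 47.6 × 21.5 = 915543.874
Multiplication/division keeps the fewest significant figures: 894.61 → 5 s.f., 47.6 → 3 s.f., 21.5 → 3 s.f.; limit is 3.
Rounded to 3 significant figures: 9.16 × 10^5.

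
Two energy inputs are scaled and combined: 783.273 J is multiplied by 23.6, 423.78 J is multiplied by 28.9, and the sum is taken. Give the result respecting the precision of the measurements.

3.07 × 10^4 J

783.273 × 23.6 = 18485.2428 → 1.85 × 10^4 J (3 s.f., last digit at the 10^2 place).
423.78 × 28.9 = 12247.242 → 1.22 × 10^4 J (3 s.f., last digit at the 10^2 place).
Sum: 30732.4848 J; keep the coarser place, 10^2.
Result: 3.07 × 10^4 J.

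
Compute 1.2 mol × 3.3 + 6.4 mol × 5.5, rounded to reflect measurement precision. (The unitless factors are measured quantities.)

1.2 × 3.3 = 3.96 → 4.0 mol (2 s.f., last digit at the 10^-1 place).
6.4 × 5.5 = 35.2 → 35 mol (2 s.f., last digit at the 10^0 place).
Sum: 39.16 mol; keep the coarser place, 10^0.
Result: 39 mol.

39 mol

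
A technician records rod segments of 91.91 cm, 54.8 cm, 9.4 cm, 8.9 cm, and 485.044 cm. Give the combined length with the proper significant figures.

650.1 cm

91.91 cm + 54.8 cm + 9.4 cm + 8.9 cm + 485.044 cm = 650.054 cm.
Addition/subtraction keeps the fewest decimal places: 91.91 → 2 decimal places, 54.8 → 1 decimal place, 9.4 → 1 decimal place, 8.9 → 1 decimal place, 485.044 → 3 decimal places; limit is 1.
Rounded to 1 decimal place: 650.1 cm.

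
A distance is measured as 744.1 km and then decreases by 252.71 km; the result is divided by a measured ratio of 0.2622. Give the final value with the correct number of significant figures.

1874 km

744.1 km − 252.71 km = 491.39 km; the difference is limited to 1 decimal place (4 s.f.).
Carrying full precision, 491.39 ÷ 0.2622 = 1874.1037376… km; 0.2622 has 4 s.f., so the result keeps min(4, 4) = 4 s.f.
Rounded to 4 significant figures: 1874 km.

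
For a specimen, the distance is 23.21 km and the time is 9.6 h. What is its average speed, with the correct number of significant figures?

average speed = 23.21 km ÷ 9.6 h = 2.41770833333… km/h.
23.21 has 4 significant figures; 9.6 has 2.
Division/multiplication keeps the fewest: 2 significant figures.
Rounded: 2.4 km/h.

2.4 km/h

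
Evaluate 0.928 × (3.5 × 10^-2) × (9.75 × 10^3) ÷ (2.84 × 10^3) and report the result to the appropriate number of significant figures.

0.928 × (3.5 × 10^-2) × (9.75 × 10^3) ÷ (2.84 × 10^3) = 0.111507042254…
Multiplication/division keeps the fewest significant figures: 0.928 → 3 s.f., 3.5 × 10^-2 → 2 s.f., 9.75 × 10^3 → 3 s.f., 2.84 × 10^3 → 3 s.f.; limit is 2.
Rounded to 2 significant figures: 0.11.

0.11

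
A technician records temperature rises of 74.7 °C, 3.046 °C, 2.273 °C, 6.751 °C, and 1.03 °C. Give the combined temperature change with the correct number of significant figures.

74.7 °C + 3.046 °C + 2.273 °C + 6.751 °C + 1.03 °C = 87.800 °C.
Addition/subtraction keeps the fewest decimal places: 74.7 → 1 decimal place, 3.046 → 3 decimal places, 2.273 → 3 decimal places, 6.751 → 3 decimal places, 1.03 → 2 decimal places; limit is 1.
Rounded to 1 decimal place: 87.8 °C.

87.8 °C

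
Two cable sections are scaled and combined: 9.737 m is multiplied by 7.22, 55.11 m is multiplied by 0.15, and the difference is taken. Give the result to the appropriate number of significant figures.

9.737 × 7.22 = 70.30114 → 70.3 m (3 s.f., last digit at the 10^-1 place).
55.11 × 0.15 = 8.2665 → 8.3 m (2 s.f., last digit at the 10^-1 place).
Difference: 62.03464 m; keep the coarser place, 10^-1.
Result: 62.0 m.

62.0 m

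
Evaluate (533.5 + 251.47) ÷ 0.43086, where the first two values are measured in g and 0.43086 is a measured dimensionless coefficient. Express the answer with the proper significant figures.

1822 g

533.5 g + 251.47 g = 784.97 g; the sum is limited to 1 decimal place (4 s.f.).
Carrying full precision, 784.97 ÷ 0.43086 = 1821.86789212… g; 0.43086 has 5 s.f., so the result keeps min(4, 5) = 4 s.f.
Rounded to 4 significant figures: 1822 g.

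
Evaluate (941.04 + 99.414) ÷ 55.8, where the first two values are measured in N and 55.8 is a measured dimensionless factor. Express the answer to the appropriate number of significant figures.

18.6 N

941.04 N + 99.414 N = 1040.454 N; the sum is limited to 2 decimal places (6 s.f.).
Carrying full precision, 1040.454 ÷ 55.8 = 18.6461290323… N; 55.8 has 3 s.f., so the result keeps min(6, 3) = 3 s.f.
Rounded to 3 significant figures: 18.6 N.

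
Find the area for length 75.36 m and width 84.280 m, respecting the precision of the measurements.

6351 m²

area = 75.36 m × 84.280 m = 6351.3408 m².
75.36 has 4 significant figures; 84.280 has 5.
Division/multiplication keeps the fewest: 4 significant figures.
Rounded: 6351 m².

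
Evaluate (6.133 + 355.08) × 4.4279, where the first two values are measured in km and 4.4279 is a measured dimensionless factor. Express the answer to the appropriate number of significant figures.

1599.4 km

6.133 km + 355.08 km = 361.213 km; the sum is limited to 2 decimal places (5 s.f.).
Carrying full precision, 361.213 × 4.4279 = 1599.4150427 km; 4.4279 has 5 s.f., so the result keeps min(5, 5) = 5 s.f.
Rounded to 5 significant figures: 1599.4 km.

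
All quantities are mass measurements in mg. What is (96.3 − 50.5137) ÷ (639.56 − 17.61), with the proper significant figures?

96.3 − 50.5137 = 45.7863, limited to 1 d.p. → 3 s.f.; 639.56 − 17.61 = 621.95, limited to 2 d.p. → 5 s.f.
Carrying full precision, 45.7863 ÷ 621.95 = 0.073617332583…; keep min(3, 5) = 3 s.f.
Rounded to 3 significant figures: 0.0736.

0.0736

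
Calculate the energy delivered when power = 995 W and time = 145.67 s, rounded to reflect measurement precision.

1.45 × 10^5 J

energy delivered = 995 W × 145.67 s = 144941.65 J.
995 has 3 significant figures; 145.67 has 5.
Division/multiplication keeps the fewest: 3 significant figures.
Rounded: 1.45 × 10^5 J.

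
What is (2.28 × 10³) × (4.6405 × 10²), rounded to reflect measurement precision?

(2.28 × 10³) × (4.6405 × 10²) = 1058034
Multiplication/division keeps the fewest significant figures: 2.28 × 10³ → 3 s.f., 4.6405 × 10² → 5 s.f.; limit is 3.
Rounded to 3 significant figures: 1.06 × 10⁶.

1.06 × 10⁶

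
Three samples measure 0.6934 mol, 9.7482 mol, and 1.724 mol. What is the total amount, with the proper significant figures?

12.166 mol

0.6934 mol + 9.7482 mol + 1.724 mol = 12.1656 mol.
Addition/subtraction keeps the fewest decimal places: 0.6934 → 4 decimal places, 9.7482 → 4 decimal places, 1.724 → 3 decimal places; limit is 3.
Rounded to 3 decimal places: 12.166 mol.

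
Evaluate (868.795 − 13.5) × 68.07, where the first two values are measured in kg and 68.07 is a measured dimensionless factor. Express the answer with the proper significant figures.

5.822 × 10^4 kg

868.795 kg − 13.5 kg = 855.295 kg; the difference is limited to 1 decimal place (4 s.f.).
Carrying full precision, 855.295 × 68.07 = 58219.93065 kg; 68.07 has 4 s.f., so the result keeps min(4, 4) = 4 s.f.
Rounded to 4 significant figures: 5.822 × 10^4 kg.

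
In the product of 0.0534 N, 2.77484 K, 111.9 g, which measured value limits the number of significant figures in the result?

0.0534 N

0.0534 N → 3 s.f.; 2.77484 K → 6 s.f.; 111.9 g → 4 s.f.
The fewest is 3 significant figures, from 0.0534 N.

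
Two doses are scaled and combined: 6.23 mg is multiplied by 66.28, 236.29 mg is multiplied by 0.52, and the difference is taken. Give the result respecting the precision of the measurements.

6.23 × 66.28 = 412.9244 → 413 mg (3 s.f., last digit at the 10^0 place).
236.29 × 0.52 = 122.8708 → 1.2 × 10² mg (2 s.f., last digit at the 10^1 place).
Difference: 290.0536 mg; keep the coarser place, 10^1.
Result: 2.9 × 10² mg.

2.9 × 10² mg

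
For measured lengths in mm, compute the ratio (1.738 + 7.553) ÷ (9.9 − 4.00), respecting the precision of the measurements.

1.6

1.738 + 7.553 = 9.291, limited to 3 d.p. → 4 s.f.; 9.9 − 4.00 = 5.90, limited to 1 d.p. → 2 s.f.
Carrying full precision, 9.291 ÷ 5.90 = 1.57474576271…; keep min(4, 2) = 2 s.f.
Rounded to 2 significant figures: 1.6.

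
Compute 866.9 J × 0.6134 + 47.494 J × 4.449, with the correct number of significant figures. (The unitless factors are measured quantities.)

7.431 × 10^2 J

866.9 × 0.6134 = 531.75646 → 531.8 J (4 s.f., last digit at the 10^-1 place).
47.494 × 4.449 = 211.300806 → 2.113 × 10^2 J (4 s.f., last digit at the 10^-1 place).
Sum: 743.057266 J; keep the coarser place, 10^-1.
Result: 7.431 × 10^2 J.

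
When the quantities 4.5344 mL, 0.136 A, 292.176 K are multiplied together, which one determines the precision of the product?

4.5344 mL → 5 s.f.; 0.136 A → 3 s.f.; 292.176 K → 6 s.f.
The fewest is 3 significant figures, from 0.136 A.

0.136 A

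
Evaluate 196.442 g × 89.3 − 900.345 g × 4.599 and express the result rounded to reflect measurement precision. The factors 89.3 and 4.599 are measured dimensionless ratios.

1.34 × 10⁴ g

196.442 × 89.3 = 17542.2706 → 1.75 × 10⁴ g (3 s.f., last digit at the 10^2 place).
900.345 × 4.599 = 4140.686655 → 4141 g (4 s.f., last digit at the 10^0 place).
Difference: 13401.583945 g; keep the coarser place, 10^2.
Result: 1.34 × 10⁴ g.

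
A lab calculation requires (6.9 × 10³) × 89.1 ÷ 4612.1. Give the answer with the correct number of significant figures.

1.3 × 10²

(6.9 × 10³) × 89.1 ÷ 4612.1 = 133.299364715…
Multiplication/division keeps the fewest significant figures: 6.9 × 10³ → 2 s.f., 89.1 → 3 s.f., 4612.1 → 5 s.f.; limit is 2.
Rounded to 2 significant figures: 1.3 × 10².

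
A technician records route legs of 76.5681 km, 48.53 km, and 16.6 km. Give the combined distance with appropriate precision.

76.5681 km + 48.53 km + 16.6 km = 141.6981 km.
Addition/subtraction keeps the fewest decimal places: 76.5681 → 4 decimal places, 48.53 → 2 decimal places, 16.6 → 1 decimal place; limit is 1.
Rounded to 1 decimal place: 141.7 km.

141.7 km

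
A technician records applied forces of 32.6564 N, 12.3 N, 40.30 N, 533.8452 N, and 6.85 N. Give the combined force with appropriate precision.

32.6564 N + 12.3 N + 40.30 N + 533.8452 N + 6.85 N = 625.9516 N.
Addition/subtraction keeps the fewest decimal places: 32.6564 → 4 decimal places, 12.3 → 1 decimal place, 40.30 → 2 decimal places, 533.8452 → 4 decimal places, 6.85 → 2 decimal places; limit is 1.
Rounded to 1 decimal place: 626.0 N.

626.0 N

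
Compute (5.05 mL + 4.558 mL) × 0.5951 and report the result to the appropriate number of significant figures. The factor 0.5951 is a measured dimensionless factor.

5.05 mL + 4.558 mL = 9.608 mL; the sum is limited to 2 decimal places (3 s.f.).
Carrying full precision, 9.608 × 0.5951 = 5.7177208 mL; 0.5951 has 4 s.f., so the result keeps min(3, 4) = 3 s.f.
Rounded to 3 significant figures: 5.72 mL.

5.72 mL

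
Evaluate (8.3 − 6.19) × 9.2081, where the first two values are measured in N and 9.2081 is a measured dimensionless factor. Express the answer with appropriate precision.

19 N

8.3 N − 6.19 N = 2.11 N; the difference is limited to 1 decimal place (2 s.f.).
Carrying full precision, 2.11 × 9.2081 = 19.429091 N; 9.2081 has 5 s.f., so the result keeps min(2, 5) = 2 s.f.
Rounded to 2 significant figures: 19 N.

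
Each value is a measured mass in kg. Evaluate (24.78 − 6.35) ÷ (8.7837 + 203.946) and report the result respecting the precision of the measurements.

24.78 − 6.35 = 18.43, limited to 2 d.p. → 4 s.f.; 8.7837 + 203.946 = 212.7297, limited to 3 d.p. → 6 s.f.
Carrying full precision, 18.43 ÷ 212.7297 = 0.0866357636005…; keep min(4, 6) = 4 s.f.
Rounded to 4 significant figures: 0.08664.

0.08664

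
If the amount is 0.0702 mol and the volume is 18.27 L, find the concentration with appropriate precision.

concentration = 0.0702 mol ÷ 18.27 L = 0.00384236453202… mol/L.
0.0702 has 3 significant figures; 18.27 has 4.
Division/multiplication keeps the fewest: 3 significant figures.
Rounded: 0.00384 mol/L.

0.00384 mol/L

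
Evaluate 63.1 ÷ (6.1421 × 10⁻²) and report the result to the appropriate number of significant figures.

1.03 × 10³

63.1 ÷ (6.1421 × 10⁻²) = 1027.33592745…
Multiplication/division keeps the fewest significant figures: 63.1 → 3 s.f., 6.1421 × 10⁻² → 5 s.f.; limit is 3.
Rounded to 3 significant figures: 1.03 × 10³.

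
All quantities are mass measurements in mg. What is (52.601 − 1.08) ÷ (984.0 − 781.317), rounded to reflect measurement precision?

52.601 − 1.08 = 51.521, limited to 2 d.p. → 4 s.f.; 984.0 − 781.317 = 202.683, limited to 1 d.p. → 4 s.f.
Carrying full precision, 51.521 ÷ 202.683 = 0.254194974418…; keep min(4, 4) = 4 s.f.
Rounded to 4 significant figures: 0.2542.

0.2542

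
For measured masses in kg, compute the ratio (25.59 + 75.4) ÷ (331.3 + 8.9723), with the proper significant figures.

0.2968

25.59 + 75.4 = 100.99, limited to 1 d.p. → 4 s.f.; 331.3 + 8.9723 = 340.2723, limited to 1 d.p. → 4 s.f.
Carrying full precision, 100.99 ÷ 340.2723 = 0.296791716516…; keep min(4, 4) = 4 s.f.
Rounded to 4 significant figures: 0.2968.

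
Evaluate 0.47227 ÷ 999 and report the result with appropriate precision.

0.47227 ÷ 999 = 0.000472742742743…
Multiplication/division keeps the fewest significant figures: 0.47227 → 5 s.f., 999 → 3 s.f.; limit is 3.
Rounded to 3 significant figures: 4.73 × 10^-4.

4.73 × 10^-4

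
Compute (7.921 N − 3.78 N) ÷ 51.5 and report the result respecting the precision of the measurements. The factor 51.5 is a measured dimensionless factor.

7.921 N − 3.78 N = 4.141 N; the difference is limited to 2 decimal places (3 s.f.).
Carrying full precision, 4.141 ÷ 51.5 = 0.0804077669903… N; 51.5 has 3 s.f., so the result keeps min(3, 3) = 3 s.f.
Rounded to 3 significant figures: 0.0804 N.

0.0804 N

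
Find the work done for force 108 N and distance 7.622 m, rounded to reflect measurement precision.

8.23 × 10^2 J

work done = 108 N × 7.622 m = 823.176 J.
108 has 3 significant figures; 7.622 has 4.
Division/multiplication keeps the fewest: 3 significant figures.
Rounded: 8.23 × 10^2 J.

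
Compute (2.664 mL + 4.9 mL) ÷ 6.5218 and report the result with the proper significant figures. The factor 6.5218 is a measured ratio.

2.664 mL + 4.9 mL = 7.564 mL; the sum is limited to 1 decimal place (2 s.f.).
Carrying full precision, 7.564 ÷ 6.5218 = 1.15980250851… mL; 6.5218 has 5 s.f., so the result keeps min(2, 5) = 2 s.f.
Rounded to 2 significant figures: 1.2 mL.

1.2 mL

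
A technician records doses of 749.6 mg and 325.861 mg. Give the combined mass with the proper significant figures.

749.6 mg + 325.861 mg = 1075.461 mg.
Addition/subtraction keeps the fewest decimal places: 749.6 → 1 decimal place, 325.861 → 3 decimal places; limit is 1.
Rounded to 1 decimal place: 1075.5 mg.

1075.5 mg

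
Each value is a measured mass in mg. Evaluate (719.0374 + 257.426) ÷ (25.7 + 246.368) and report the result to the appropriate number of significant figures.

719.0374 + 257.426 = 976.4634, limited to 3 d.p. → 6 s.f.; 25.7 + 246.368 = 272.068, limited to 1 d.p. → 4 s.f.
Carrying full precision, 976.4634 ÷ 272.068 = 3.58904171016…; keep min(6, 4) = 4 s.f.
Rounded to 4 significant figures: 3.589.

3.589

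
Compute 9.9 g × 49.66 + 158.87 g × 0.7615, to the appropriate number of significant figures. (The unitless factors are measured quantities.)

6.1 × 10^2 g

9.9 × 49.66 = 491.634 → 4.9 × 10^2 g (2 s.f., last digit at the 10^1 place).
158.87 × 0.7615 = 120.979505 → 121.0 g (4 s.f., last digit at the 10^-1 place).
Sum: 612.613505 g; keep the coarser place, 10^1.
Result: 6.1 × 10^2 g.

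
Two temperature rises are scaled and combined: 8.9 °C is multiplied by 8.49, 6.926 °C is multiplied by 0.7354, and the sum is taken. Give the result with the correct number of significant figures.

81 °C

8.9 × 8.49 = 75.561 → 76 °C (2 s.f., last digit at the 10^0 place).
6.926 × 0.7354 = 5.0933804 → 5.093 °C (4 s.f., last digit at the 10^-3 place).
Sum: 80.6543804 °C; keep the coarser place, 10^0.
Result: 81 °C.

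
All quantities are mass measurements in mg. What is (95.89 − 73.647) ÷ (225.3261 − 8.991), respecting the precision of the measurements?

95.89 − 73.647 = 22.243, limited to 2 d.p. → 4 s.f.; 225.3261 − 8.991 = 216.3351, limited to 3 d.p. → 6 s.f.
Carrying full precision, 22.243 ÷ 216.3351 = 0.10281734217…; keep min(4, 6) = 4 s.f.
Rounded to 4 significant figures: 0.1028.

0.1028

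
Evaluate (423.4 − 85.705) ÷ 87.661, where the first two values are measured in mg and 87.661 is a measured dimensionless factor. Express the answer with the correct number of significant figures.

3.852 mg

423.4 mg − 85.705 mg = 337.695 mg; the difference is limited to 1 decimal place (4 s.f.).
Carrying full precision, 337.695 ÷ 87.661 = 3.85228322743… mg; 87.661 has 5 s.f., so the result keeps min(4, 5) = 4 s.f.
Rounded to 4 significant figures: 3.852 mg.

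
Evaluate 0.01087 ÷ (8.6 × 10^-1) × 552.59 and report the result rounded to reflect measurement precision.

7.0

0.01087 ÷ (8.6 × 10^-1) × 552.59 = 6.9844805814…
Multiplication/division keeps the fewest significant figures: 0.01087 → 4 s.f., 8.6 × 10^-1 → 2 s.f., 552.59 → 5 s.f.; limit is 2.
Rounded to 2 significant figures: 7.0.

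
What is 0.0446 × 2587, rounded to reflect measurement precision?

0.0446 × 2587 = 115.3802
Multiplication/division keeps the fewest significant figures: 0.0446 → 3 s.f., 2587 → 4 s.f.; limit is 3.
Rounded to 3 significant figures: 115.

115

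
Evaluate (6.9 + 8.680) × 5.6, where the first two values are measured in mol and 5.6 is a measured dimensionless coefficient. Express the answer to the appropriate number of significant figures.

87 mol

6.9 mol + 8.680 mol = 15.580 mol; the sum is limited to 1 decimal place (3 s.f.).
Carrying full precision, 15.580 × 5.6 = 87.248 mol; 5.6 has 2 s.f., so the result keeps min(3, 2) = 2 s.f.
Rounded to 2 significant figures: 87 mol.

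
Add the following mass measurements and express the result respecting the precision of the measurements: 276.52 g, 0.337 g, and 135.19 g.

412.05 g

276.52 g + 0.337 g + 135.19 g = 412.047 g.
Addition/subtraction keeps the fewest decimal places: 276.52 → 2 decimal places, 0.337 → 3 decimal places, 135.19 → 2 decimal places; limit is 2.
Rounded to 2 decimal places: 412.05 g.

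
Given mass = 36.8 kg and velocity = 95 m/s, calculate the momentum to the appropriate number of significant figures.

momentum = 36.8 kg × 95 m/s = 3496 kg·m/s.
36.8 has 3 significant figures; 95 has 2.
Division/multiplication keeps the fewest: 2 significant figures.
Rounded: 3.5 × 10³ kg·m/s.

3.5 × 10³ kg·m/s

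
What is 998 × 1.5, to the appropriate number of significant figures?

1.5 × 10³

998 × 1.5 = 1497
Multiplication/division keeps the fewest significant figures: 998 → 3 s.f., 1.5 → 2 s.f.; limit is 2.
Rounded to 2 significant figures: 1.5 × 10³.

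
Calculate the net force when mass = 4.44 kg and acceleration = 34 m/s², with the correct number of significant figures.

net force = 4.44 kg × 34 m/s² = 150.96 N.
4.44 has 3 significant figures; 34 has 2.
Division/multiplication keeps the fewest: 2 significant figures.
Rounded: 1.5 × 10^2 N.

1.5 × 10^2 N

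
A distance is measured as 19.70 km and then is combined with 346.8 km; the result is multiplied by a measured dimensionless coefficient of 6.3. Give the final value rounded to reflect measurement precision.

2.3 × 10^3 km

19.70 km + 346.8 km = 366.50 km; the sum is limited to 1 decimal place (4 s.f.).
Carrying full precision, 366.50 × 6.3 = 2308.95 km; 6.3 has 2 s.f., so the result keeps min(4, 2) = 2 s.f.
Rounded to 2 significant figures: 2.3 × 10^3 km.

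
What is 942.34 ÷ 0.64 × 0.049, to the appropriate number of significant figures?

72

942.34 ÷ 0.64 × 0.049 = 72.14790625
Multiplication/division keeps the fewest significant figures: 942.34 → 5 s.f., 0.64 → 2 s.f., 0.049 → 2 s.f.; limit is 2.
Rounded to 2 significant figures: 72.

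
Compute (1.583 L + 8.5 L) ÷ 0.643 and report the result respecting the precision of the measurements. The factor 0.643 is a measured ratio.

15.7 L

1.583 L + 8.5 L = 10.083 L; the sum is limited to 1 decimal place (3 s.f.).
Carrying full precision, 10.083 ÷ 0.643 = 15.6811819596… L; 0.643 has 3 s.f., so the result keeps min(3, 3) = 3 s.f.
Rounded to 3 significant figures: 15.7 L.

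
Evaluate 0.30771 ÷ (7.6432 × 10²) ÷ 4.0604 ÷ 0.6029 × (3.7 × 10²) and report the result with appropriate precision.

0.061

0.30771 ÷ (7.6432 × 10²) ÷ 4.0604 ÷ 0.6029 × (3.7 × 10²) = 0.0608490787446…
Multiplication/division keeps the fewest significant figures: 0.30771 → 5 s.f., 7.6432 × 10² → 5 s.f., 4.0604 → 5 s.f., 0.6029 → 4 s.f., 3.7 × 10² → 2 s.f.; limit is 2.
Rounded to 2 significant figures: 0.061.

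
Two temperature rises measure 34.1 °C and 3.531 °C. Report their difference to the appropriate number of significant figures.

30.6 °C

34.1 °C − 3.531 °C = 30.569 °C.
Addition/subtraction keeps the fewest decimal places: 34.1 → 1 decimal place, 3.531 → 3 decimal places; limit is 1.
Rounded to 1 decimal place: 30.6 °C.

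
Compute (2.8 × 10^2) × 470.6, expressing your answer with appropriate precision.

(2.8 × 10^2) × 470.6 = 131768
Multiplication/division keeps the fewest significant figures: 2.8 × 10^2 → 2 s.f., 470.6 → 4 s.f.; limit is 2.
Rounded to 2 significant figures: 1.3 × 10^5.

1.3 × 10^5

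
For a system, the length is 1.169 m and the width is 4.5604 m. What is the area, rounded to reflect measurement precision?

5.331 m²

area = 1.169 m × 4.5604 m = 5.3311076 m².
1.169 has 4 significant figures; 4.5604 has 5.
Division/multiplication keeps the fewest: 4 significant figures.
Rounded: 5.331 m².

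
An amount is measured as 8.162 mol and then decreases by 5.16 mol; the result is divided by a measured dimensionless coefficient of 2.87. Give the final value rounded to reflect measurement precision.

8.162 mol − 5.16 mol = 3.002 mol; the difference is limited to 2 decimal places (3 s.f.).
Carrying full precision, 3.002 ÷ 2.87 = 1.04599303136… mol; 2.87 has 3 s.f., so the result keeps min(3, 3) = 3 s.f.
Rounded to 3 significant figures: 1.05 mol.

1.05 mol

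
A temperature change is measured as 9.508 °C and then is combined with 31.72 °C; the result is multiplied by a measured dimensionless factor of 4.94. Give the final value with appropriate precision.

204 °C

9.508 °C + 31.72 °C = 41.228 °C; the sum is limited to 2 decimal places (4 s.f.).
Carrying full precision, 41.228 × 4.94 = 203.66632 °C; 4.94 has 3 s.f., so the result keeps min(4, 3) = 3 s.f.
Rounded to 3 significant figures: 204 °C.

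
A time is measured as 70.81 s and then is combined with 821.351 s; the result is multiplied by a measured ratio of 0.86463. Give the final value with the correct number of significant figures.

70.81 s + 821.351 s = 892.161 s; the sum is limited to 2 decimal places (5 s.f.).
Carrying full precision, 892.161 × 0.86463 = 771.38916543 s; 0.86463 has 5 s.f., so the result keeps min(5, 5) = 5 s.f.
Rounded to 5 significant figures: 7.7139 × 10^2 s.

7.7139 × 10^2 s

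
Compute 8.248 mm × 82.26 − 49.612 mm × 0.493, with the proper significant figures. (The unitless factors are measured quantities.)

8.248 × 82.26 = 678.48048 → 678.5 mm (4 s.f., last digit at the 10^-1 place).
49.612 × 0.493 = 24.458716 → 24.5 mm (3 s.f., last digit at the 10^-1 place).
Difference: 654.021764 mm; keep the coarser place, 10^-1.
Result: 654.0 mm.

654.0 mm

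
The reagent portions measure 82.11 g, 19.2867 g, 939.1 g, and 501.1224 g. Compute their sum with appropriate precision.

1541.6 g

82.11 g + 19.2867 g + 939.1 g + 501.1224 g = 1541.6191 g.
Addition/subtraction keeps the fewest decimal places: 82.11 → 2 decimal places, 19.2867 → 4 decimal places, 939.1 → 1 decimal place, 501.1224 → 4 decimal places; limit is 1.
Rounded to 1 decimal place: 1541.6 g.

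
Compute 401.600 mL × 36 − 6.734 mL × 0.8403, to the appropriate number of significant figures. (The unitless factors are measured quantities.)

401.600 × 36 = 14457.6 → 1.4 × 10⁴ mL (2 s.f., last digit at the 10^3 place).
6.734 × 0.8403 = 5.6585802 → 5.659 mL (4 s.f., last digit at the 10^-3 place).
Difference: 14451.9414198 mL; keep the coarser place, 10^3.
Result: 1.4 × 10⁴ mL.

1.4 × 10⁴ mL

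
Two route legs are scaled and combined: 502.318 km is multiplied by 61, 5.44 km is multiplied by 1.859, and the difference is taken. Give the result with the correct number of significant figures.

502.318 × 61 = 30641.398 → 3.1 × 10^4 km (2 s.f., last digit at the 10^3 place).
5.44 × 1.859 = 10.11296 → 10.1 km (3 s.f., last digit at the 10^-1 place).
Difference: 30631.28504 km; keep the coarser place, 10^3.
Result: 3.1 × 10^4 km.

3.1 × 10^4 km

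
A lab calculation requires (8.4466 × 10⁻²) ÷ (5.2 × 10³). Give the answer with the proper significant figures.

1.6 × 10⁻⁵

(8.4466 × 10⁻²) ÷ (5.2 × 10³) = 0.0000162434615385…
Multiplication/division keeps the fewest significant figures: 8.4466 × 10⁻² → 5 s.f., 5.2 × 10³ → 2 s.f.; limit is 2.
Rounded to 2 significant figures: 1.6 × 10⁻⁵.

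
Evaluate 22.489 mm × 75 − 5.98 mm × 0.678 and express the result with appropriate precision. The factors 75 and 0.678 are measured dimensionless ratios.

1.7 × 10³ mm

22.489 × 75 = 1686.675 → 1.7 × 10³ mm (2 s.f., last digit at the 10^2 place).
5.98 × 0.678 = 4.05444 → 4.05 mm (3 s.f., last digit at the 10^-2 place).
Difference: 1682.62056 mm; keep the coarser place, 10^2.
Result: 1.7 × 10³ mm.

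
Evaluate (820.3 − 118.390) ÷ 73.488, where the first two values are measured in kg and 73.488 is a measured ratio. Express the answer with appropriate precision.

9.551 kg

820.3 kg − 118.390 kg = 701.910 kg; the difference is limited to 1 decimal place (4 s.f.).
Carrying full precision, 701.910 ÷ 73.488 = 9.55135532332… kg; 73.488 has 5 s.f., so the result keeps min(4, 5) = 4 s.f.
Rounded to 4 significant figures: 9.551 kg.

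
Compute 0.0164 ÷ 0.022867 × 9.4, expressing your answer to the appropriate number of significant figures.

0.0164 ÷ 0.022867 × 9.4 = 6.74159268815…
Multiplication/division keeps the fewest significant figures: 0.0164 → 3 s.f., 0.022867 → 5 s.f., 9.4 → 2 s.f.; limit is 2.
Rounded to 2 significant figures: 6.7.

6.7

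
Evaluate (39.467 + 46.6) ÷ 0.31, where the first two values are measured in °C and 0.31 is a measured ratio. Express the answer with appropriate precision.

39.467 °C + 46.6 °C = 86.067 °C; the sum is limited to 1 decimal place (3 s.f.).
Carrying full precision, 86.067 ÷ 0.31 = 277.635483871… °C; 0.31 has 2 s.f., so the result keeps min(3, 2) = 2 s.f.
Rounded to 2 significant figures: 2.8 × 10^2 °C.

2.8 × 10^2 °C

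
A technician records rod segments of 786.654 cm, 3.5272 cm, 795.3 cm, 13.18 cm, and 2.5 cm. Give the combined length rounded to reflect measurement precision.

786.654 cm + 3.5272 cm + 795.3 cm + 13.18 cm + 2.5 cm = 1601.1612 cm.
Addition/subtraction keeps the fewest decimal places: 786.654 → 3 decimal places, 3.5272 → 4 decimal places, 795.3 → 1 decimal place, 13.18 → 2 decimal places, 2.5 → 1 decimal place; limit is 1.
Rounded to 1 decimal place: 1601.2 cm.

1601.2 cm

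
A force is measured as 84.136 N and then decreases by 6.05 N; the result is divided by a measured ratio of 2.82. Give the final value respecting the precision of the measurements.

84.136 N − 6.05 N = 78.086 N; the difference is limited to 2 decimal places (4 s.f.).
Carrying full precision, 78.086 ÷ 2.82 = 27.690070922… N; 2.82 has 3 s.f., so the result keeps min(4, 3) = 3 s.f.
Rounded to 3 significant figures: 27.7 N.

27.7 N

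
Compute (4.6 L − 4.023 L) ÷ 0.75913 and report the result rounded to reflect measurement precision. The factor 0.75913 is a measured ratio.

4.6 L − 4.023 L = 0.577 L; the difference is limited to 1 decimal place (1 s.f.).
Carrying full precision, 0.577 ÷ 0.75913 = 0.760080618603… L; 0.75913 has 5 s.f., so the result keeps min(1, 5) = 1 s.f.
Rounded to 1 significant figure: 0.8 L.

0.8 L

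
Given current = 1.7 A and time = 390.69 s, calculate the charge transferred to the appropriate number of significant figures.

charge transferred = 1.7 A × 390.69 s = 664.173 C.
1.7 has 2 significant figures; 390.69 has 5.
Division/multiplication keeps the fewest: 2 significant figures.
Rounded: 6.6 × 10^2 C.

6.6 × 10^2 C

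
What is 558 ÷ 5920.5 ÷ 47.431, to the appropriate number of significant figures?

558 ÷ 5920.5 ÷ 47.431 = 0.00198707167368…
Multiplication/division keeps the fewest significant figures: 558 → 3 s.f., 5920.5 → 5 s.f., 47.431 → 5 s.f.; limit is 3.
Rounded to 3 significant figures: 0.00199.

0.00199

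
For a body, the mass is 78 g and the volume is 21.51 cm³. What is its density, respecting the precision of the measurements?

3.6 g/cm³

density = 78 g ÷ 21.51 cm³ = 3.62622036262… g/cm³.
78 has 2 significant figures; 21.51 has 4.
Division/multiplication keeps the fewest: 2 significant figures.
Rounded: 3.6 g/cm³.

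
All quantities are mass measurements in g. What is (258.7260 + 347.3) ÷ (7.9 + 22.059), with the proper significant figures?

258.7260 + 347.3 = 606.0260, limited to 1 d.p. → 4 s.f.; 7.9 + 22.059 = 29.959, limited to 1 d.p. → 3 s.f.
Carrying full precision, 606.0260 ÷ 29.959 = 20.2285123001…; keep min(4, 3) = 3 s.f.
Rounded to 3 significant figures: 20.2.

20.2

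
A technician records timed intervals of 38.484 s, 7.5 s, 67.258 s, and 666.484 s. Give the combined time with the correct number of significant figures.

779.7 s

38.484 s + 7.5 s + 67.258 s + 666.484 s = 779.726 s.
Addition/subtraction keeps the fewest decimal places: 38.484 → 3 decimal places, 7.5 → 1 decimal place, 67.258 → 3 decimal places, 666.484 → 3 decimal places; limit is 1.
Rounded to 1 decimal place: 779.7 s.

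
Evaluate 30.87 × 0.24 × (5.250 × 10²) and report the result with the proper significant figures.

30.87 × 0.24 × (5.250 × 10²) = 3889.62
Multiplication/division keeps the fewest significant figures: 30.87 → 4 s.f., 0.24 → 2 s.f., 5.250 × 10² → 4 s.f.; limit is 2.
Rounded to 2 significant figures: 3.9 × 10³.

3.9 × 10³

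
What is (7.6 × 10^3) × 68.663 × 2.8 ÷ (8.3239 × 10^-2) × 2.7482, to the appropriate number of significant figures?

4.8 × 10^7

(7.6 × 10^3) × 68.663 × 2.8 ÷ (8.3239 × 10^-2) × 2.7482 = 48240953.0682…
Multiplication/division keeps the fewest significant figures: 7.6 × 10^3 → 2 s.f., 68.663 → 5 s.f., 2.8 → 2 s.f., 8.3239 × 10^-2 → 5 s.f., 2.7482 → 5 s.f.; limit is 2.
Rounded to 2 significant figures: 4.8 × 10^7.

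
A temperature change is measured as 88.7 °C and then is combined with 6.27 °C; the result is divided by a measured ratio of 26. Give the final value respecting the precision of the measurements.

3.7 °C

88.7 °C + 6.27 °C = 94.97 °C; the sum is limited to 1 decimal place (3 s.f.).
Carrying full precision, 94.97 ÷ 26 = 3.65269230769… °C; 26 has 2 s.f., so the result keeps min(3, 2) = 2 s.f.
Rounded to 2 significant figures: 3.7 °C.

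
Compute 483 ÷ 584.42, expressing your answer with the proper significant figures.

483 ÷ 584.42 = 0.826460422299…
Multiplication/division keeps the fewest significant figures: 483 → 3 s.f., 584.42 → 5 s.f.; limit is 3.
Rounded to 3 significant figures: 0.826.

0.826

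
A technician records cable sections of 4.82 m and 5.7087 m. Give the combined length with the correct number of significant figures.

10.53 m

4.82 m + 5.7087 m = 10.5287 m.
Addition/subtraction keeps the fewest decimal places: 4.82 → 2 decimal places, 5.7087 → 4 decimal places; limit is 2.
Rounded to 2 decimal places: 10.53 m.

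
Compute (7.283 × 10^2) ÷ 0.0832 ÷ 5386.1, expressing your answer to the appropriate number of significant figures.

1.63

(7.283 × 10^2) ÷ 0.0832 ÷ 5386.1 = 1.62522154606…
Multiplication/division keeps the fewest significant figures: 7.283 × 10^2 → 4 s.f., 0.0832 → 3 s.f., 5386.1 → 5 s.f.; limit is 3.
Rounded to 3 significant figures: 1.63.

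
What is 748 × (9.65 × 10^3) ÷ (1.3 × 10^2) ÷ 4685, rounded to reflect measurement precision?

12

748 × (9.65 × 10^3) ÷ (1.3 × 10^2) ÷ 4685 = 11.8515721205…
Multiplication/division keeps the fewest significant figures: 748 → 3 s.f., 9.65 × 10^3 → 3 s.f., 1.3 × 10^2 → 2 s.f., 4685 → 4 s.f.; limit is 2.
Rounded to 2 significant figures: 12.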